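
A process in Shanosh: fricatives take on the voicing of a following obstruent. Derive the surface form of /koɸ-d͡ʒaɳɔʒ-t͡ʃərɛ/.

[koβd͡ʒaɳɔʃt͡ʃərɛ]

/ɸ/ is a voiceless bilabial fricative. The following trigger /d͡ʒ/ is voiced, so /ɸ/ must become voiced as well.
A voiced bilabial fricative is [β], so the surface segment is [β].
At the second juncture, /ʒ/ likewise becomes [ʃ] adjacent to /t͡ʃ/.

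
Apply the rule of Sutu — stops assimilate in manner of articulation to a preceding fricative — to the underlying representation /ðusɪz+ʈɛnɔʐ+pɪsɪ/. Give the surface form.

/ʈ/ is a voiceless retroflex stop. The preceding trigger /z/ is a fricative, so /ʈ/ must become a fricative as well.
The voiceless retroflex fricative is [ʂ], so /ʈ/ → [ʂ].
The same rule applies at the second boundary: /p/ → [ɸ] next to /ʐ/.

[ðusɪzʂɛnɔʐɸɪsɪ]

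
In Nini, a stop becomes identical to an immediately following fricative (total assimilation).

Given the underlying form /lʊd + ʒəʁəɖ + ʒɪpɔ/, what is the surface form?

/d/ is the segment targeted by the rule; it sits immediately before /ʒ/, so it assimilates completely and surfaces as [ʒ].
At the second juncture, /ɖ/ likewise becomes [ʒ] adjacent to /ʒ/.

[lʊʒʒəʁəʒʒɪpɔ]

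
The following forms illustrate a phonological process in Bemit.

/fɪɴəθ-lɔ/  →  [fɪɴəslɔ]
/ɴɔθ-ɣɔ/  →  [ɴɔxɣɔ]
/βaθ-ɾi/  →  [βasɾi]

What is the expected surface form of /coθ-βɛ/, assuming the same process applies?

[coɸβɛ]

The data show regressive place assimilation: /θ/ → [s] before /l/; /θ/ → [x] before /ɣ/; /θ/ → [s] before /ɾ/. In each pair only place changes, matching the following consonant, while manner and voice stay constant.
/θ/ is a voiceless dental fricative. The following trigger /β/ is bilabial, so /θ/ must become bilabial as well.
A voiceless bilabial fricative is [ɸ], so the surface segment is [ɸ].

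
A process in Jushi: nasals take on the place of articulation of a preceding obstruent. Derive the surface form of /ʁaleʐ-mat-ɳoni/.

The rule targets /m/ (voiced bilabial nasal), which sits after the trigger /ʐ/ (retroflex).
Changing only its place to retroflex gives [ɳ] — the voiced retroflex nasal.
At the second juncture, /ɳ/ likewise becomes [n] adjacent to /t/.

[ʁaleʐɳatnoni]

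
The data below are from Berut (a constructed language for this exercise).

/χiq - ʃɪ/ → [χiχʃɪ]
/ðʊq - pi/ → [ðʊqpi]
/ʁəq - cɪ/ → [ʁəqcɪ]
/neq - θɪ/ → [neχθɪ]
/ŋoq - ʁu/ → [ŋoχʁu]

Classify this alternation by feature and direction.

regressive manner assimilation

The segment that alternates is /q/, which surfaces as [χ] when adjacent to /ʃ/.
/q/ is a stop while /ʃ/ is a fricative; the output [χ] is a fricative, matching the trigger — so the feature that spreads is manner.
Place and voice are unchanged, so the assimilation is partial, not total.
Checking the remaining alternations: /q/ → [χ] before /θ/ (stop → fricative, matching a fricative); /q/ → [χ] before /ʁ/ (stop → fricative, matching a fricative) — only manner changes, and always toward the following segment.
Nothing changes in [ðʊqpi], [ʁəqcɪ]: there the adjacent consonants already agree in manner (/q/ and /p/ are both stops; /q/ and /c/ are both stops), so these forms are consistent with the same rule.
Since the segment that changes precedes the conditioning segment, the assimilation is regressive.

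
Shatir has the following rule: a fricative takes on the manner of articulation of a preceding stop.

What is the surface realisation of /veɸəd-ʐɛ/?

[veɸədɖɛ]

/ʐ/ is a voiced retroflex fricative. The preceding trigger /d/ is a stop, so /ʐ/ must become a stop as well.
Changing only its manner to stop gives [ɖ] — the voiced retroflex stop.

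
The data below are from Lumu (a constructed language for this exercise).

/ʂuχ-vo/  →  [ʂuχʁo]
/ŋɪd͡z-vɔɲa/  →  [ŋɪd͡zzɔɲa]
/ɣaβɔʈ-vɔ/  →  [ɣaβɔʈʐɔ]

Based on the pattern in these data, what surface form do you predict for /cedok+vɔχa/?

[cedokɣɔχa]

The data show progressive place assimilation: /v/ → [ʁ] after /χ/; /v/ → [z] after /d͡z/; /v/ → [ʐ] after /ʈ/. In each pair only place changes, matching the preceding consonant, while manner and voice stay constant.
The rule targets /v/ (voiced labiodental fricative), which sits after the trigger /k/ (velar).
A voiced velar fricative is [ɣ], so the surface segment is [ɣ].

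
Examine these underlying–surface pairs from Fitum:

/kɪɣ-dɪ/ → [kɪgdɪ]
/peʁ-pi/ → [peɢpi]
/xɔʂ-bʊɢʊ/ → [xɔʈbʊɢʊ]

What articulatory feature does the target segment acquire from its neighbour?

Underlying /ɣ/ is realised as [g] next to /d/; /d/ itself does not change.
/ɣ/ is a fricative while /d/ is a stop; the output [g] is a stop, matching the trigger — so the feature that spreads is manner.
The same holds elsewhere in the data: /ʁ/ → [ɢ] before /p/ (fricative → stop, matching a stop); /ʂ/ → [ʈ] before /b/ (fricative → stop, matching a stop) — only manner changes, and always toward the following segment.

manner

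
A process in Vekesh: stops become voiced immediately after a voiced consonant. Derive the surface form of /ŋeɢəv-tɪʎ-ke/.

[ŋeɢəvdɪʎge]

/t/ is a voiceless alveolar stop. The preceding trigger /v/ is voiced, so /t/ must become voiced as well.
A voiced alveolar stop is [d], so the surface segment is [d].
The same rule applies at the second boundary: /k/ → [g] next to /ʎ/.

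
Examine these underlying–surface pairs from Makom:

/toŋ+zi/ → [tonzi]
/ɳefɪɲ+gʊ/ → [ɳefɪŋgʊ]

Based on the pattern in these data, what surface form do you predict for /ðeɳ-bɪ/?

The data show regressive place assimilation: /ŋ/ → [n] before /z/; /ɲ/ → [ŋ] before /g/. In each pair only place changes, matching the following consonant, while manner and voice stay constant.
The rule targets /ɳ/ (voiced retroflex nasal), which sits before the trigger /b/ (bilabial).
Changing only its place to bilabial gives [m] — the voiced bilabial nasal.

[ðembɪ]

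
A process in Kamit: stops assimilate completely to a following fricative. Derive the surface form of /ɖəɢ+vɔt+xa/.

/ɢ/ is the segment targeted by the rule; it sits immediately before /v/, so it assimilates completely and surfaces as [v].
The same rule applies at the second boundary: /t/ → [x] next to /x/.

[ɖəvvɔxxa]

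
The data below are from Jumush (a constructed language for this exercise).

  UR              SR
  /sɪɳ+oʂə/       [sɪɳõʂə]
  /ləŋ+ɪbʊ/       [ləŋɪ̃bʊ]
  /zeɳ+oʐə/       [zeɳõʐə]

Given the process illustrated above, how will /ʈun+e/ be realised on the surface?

[ʈunẽ]

The data show progressive nasality assimilation (vowel nasalisation): /o/ → [õ] after /ɳ/; /ɪ/ → [ɪ̃] after /ŋ/ — a vowel is nasalised by an immediately preceding nasal consonant.
The vowel /e/ is adjacent to the preceding nasal /n/, so it acquires [+nasal] and surfaces as [ẽ].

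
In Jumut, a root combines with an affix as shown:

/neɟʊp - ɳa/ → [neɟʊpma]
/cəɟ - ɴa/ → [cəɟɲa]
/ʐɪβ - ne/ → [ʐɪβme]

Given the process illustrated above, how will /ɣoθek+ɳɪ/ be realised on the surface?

The data show progressive place assimilation: /ɳ/ → [m] after /p/; /ɴ/ → [ɲ] after /ɟ/; /n/ → [m] after /β/. In each pair only place changes, matching the preceding consonant, while manner and voice stay constant.
The rule targets /ɳ/ (voiced retroflex nasal), which sits after the trigger /k/ (velar).
Changing only its place to velar gives [ŋ] — the voiced velar nasal.

[ɣoθekŋɪ]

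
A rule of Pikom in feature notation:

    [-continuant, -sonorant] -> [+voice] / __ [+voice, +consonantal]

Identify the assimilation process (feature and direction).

regressive voicing assimilation

The structural change is [+voice], and the conditioning segment [+voice, +consonantal] (a voiced consonant) is itself voiced, so the target comes to share the voicing of its neighbour — voicing assimilation.
The conditioning segment sits to the right of the focus bar, meaning the trigger follows the segment that changes — regressive assimilation.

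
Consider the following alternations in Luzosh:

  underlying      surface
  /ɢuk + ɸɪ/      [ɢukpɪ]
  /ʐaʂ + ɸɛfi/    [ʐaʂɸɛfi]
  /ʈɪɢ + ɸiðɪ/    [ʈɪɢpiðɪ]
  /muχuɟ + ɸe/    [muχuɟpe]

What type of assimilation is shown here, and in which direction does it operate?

Comparing underlying and surface forms, /ɸ/ → [p] is the alternation; the neighbouring /k/ is constant.
/ɸ/ is a fricative while /k/ is a stop; the output [p] is a stop, matching the trigger — so the feature that spreads is manner.
Place and voice are unchanged, so the assimilation is partial, not total.
Checking the remaining alternations: /ɸ/ → [p] after /ɢ/ (fricative → stop, matching a stop); /ɸ/ → [p] after /ɟ/ (fricative → stop, matching a stop) — only manner changes, and always toward the preceding segment.
No alternation appears in [ʐaʂɸɛfi]: there the adjacent consonants already agree in manner (/ɸ/ and /ʂ/ are both fricatives), so this form is consistent with the same rule.
The trigger is the preceding segment, so the direction is progressive (perseverative).

progressive manner assimilation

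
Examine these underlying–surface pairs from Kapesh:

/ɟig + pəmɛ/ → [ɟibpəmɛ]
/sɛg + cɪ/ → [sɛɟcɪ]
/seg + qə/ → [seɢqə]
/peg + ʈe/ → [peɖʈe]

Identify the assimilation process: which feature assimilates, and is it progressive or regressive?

Comparing underlying and surface forms, /g/ → [b] is the alternation; the neighbouring /p/ is constant.
/g/ is velar while /p/ is bilabial; the output [b] is bilabial, matching the trigger — so the feature that spreads is place.
Manner and voice are unchanged, so the assimilation is partial, not total.
Checking the remaining alternations: /g/ → [ɟ] before /c/ (velar → palatal, matching palatal); /g/ → [ɢ] before /q/ (velar → uvular, matching uvular); /g/ → [ɖ] before /ʈ/ (velar → retroflex, matching retroflex) — only place changes, and always toward the following segment.
The trigger is the following segment, so the direction is regressive (anticipatory).

regressive place assimilation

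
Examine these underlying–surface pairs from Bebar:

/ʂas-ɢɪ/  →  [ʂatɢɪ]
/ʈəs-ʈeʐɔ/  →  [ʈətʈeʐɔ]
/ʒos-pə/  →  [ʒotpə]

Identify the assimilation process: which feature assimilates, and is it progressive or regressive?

Underlying /s/ is realised as [t] next to /ɢ/; /ɢ/ itself does not change.
The change fricative → stop matches the manner of the following /ɢ/, identifying this as manner assimilation.
Place and voice are unchanged, so the assimilation is partial, not total.
The other alternating forms pattern the same way: /s/ → [t] before /ʈ/ (fricative → stop, matching a stop); /s/ → [t] before /p/ (fricative → stop, matching a stop) — only manner changes, and always toward the following segment.
The trigger is the following segment, so the direction is regressive (anticipatory).

regressive manner assimilation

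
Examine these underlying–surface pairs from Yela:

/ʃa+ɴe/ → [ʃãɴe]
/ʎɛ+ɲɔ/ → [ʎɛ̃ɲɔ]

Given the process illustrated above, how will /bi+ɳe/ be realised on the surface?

[bĩɳe]

The data show regressive nasality assimilation (vowel nasalisation): /a/ → [ã] before /ɴ/; /ɛ/ → [ɛ̃] before /ɲ/ — a vowel is nasalised by an immediately following nasal consonant.
/i/ sits next to the nasal /ɳ/ and is therefore nasalised to [ĩ].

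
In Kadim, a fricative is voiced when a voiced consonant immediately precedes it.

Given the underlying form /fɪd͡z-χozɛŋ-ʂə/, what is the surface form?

/χ/ is a voiceless uvular fricative. The preceding trigger /d͡z/ is voiced, so /χ/ must become voiced as well.
Changing only its voicing to voiced gives [ʁ] — the voiced uvular fricative.
The same rule applies at the second boundary: /ʂ/ → [ʐ] next to /ŋ/.

[fɪd͡zʁozɛŋʐə]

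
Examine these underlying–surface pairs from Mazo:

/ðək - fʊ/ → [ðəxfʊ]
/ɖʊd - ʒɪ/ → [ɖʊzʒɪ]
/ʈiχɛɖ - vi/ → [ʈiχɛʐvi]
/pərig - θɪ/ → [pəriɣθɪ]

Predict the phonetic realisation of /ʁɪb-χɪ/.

[ʁɪβχɪ]

The data show regressive manner assimilation: /k/ → [x] before /f/; /d/ → [z] before /ʒ/; /ɖ/ → [ʐ] before /v/; /g/ → [ɣ] before /θ/. In each pair only manner changes, matching the following consonant, while place and voice stay constant.
/b/ is a voiced bilabial stop. The following trigger /χ/ is a fricative, so /b/ must become a fricative as well.
A voiced bilabial fricative is [β], so the surface segment is [β].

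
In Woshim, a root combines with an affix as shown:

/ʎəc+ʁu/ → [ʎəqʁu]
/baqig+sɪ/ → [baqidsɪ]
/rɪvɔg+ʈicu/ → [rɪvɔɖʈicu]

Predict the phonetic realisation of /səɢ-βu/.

The data show regressive place assimilation: /c/ → [q] before /ʁ/; /g/ → [d] before /s/; /g/ → [ɖ] before /ʈ/. In each pair only place changes, matching the following consonant, while manner and voice stay constant.
The rule targets /ɢ/ (voiced uvular stop), which sits before the trigger /β/ (bilabial).
A voiced bilabial stop is [b], so the surface segment is [b].

[səbβu]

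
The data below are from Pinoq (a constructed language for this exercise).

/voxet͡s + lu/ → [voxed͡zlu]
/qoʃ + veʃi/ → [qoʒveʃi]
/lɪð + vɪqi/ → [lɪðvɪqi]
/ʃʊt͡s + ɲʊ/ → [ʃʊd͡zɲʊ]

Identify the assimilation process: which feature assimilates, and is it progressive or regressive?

regressive voicing assimilation

Comparing underlying and surface forms, /t͡s/ → [d͡z] is the alternation; the neighbouring /l/ is constant.
/t͡s/ is voiceless while /l/ is voiced; the output [d͡z] is voiced, matching the trigger — so the feature that spreads is voicing.
Place and manner are unchanged, so the assimilation is partial, not total.
The same holds elsewhere in the data: /ʃ/ → [ʒ] before /v/ (voiceless → voiced, matching voiced); /t͡s/ → [d͡z] before /ɲ/ (voiceless → voiced, matching voiced) — only voicing changes, and always toward the following segment.
Nothing changes in [lɪðvɪqi]: there the adjacent consonants already agree in voicing (/ð/ and /v/ are both voiced), so this form is consistent with the same rule.
The trigger is the following segment, so the direction is regressive (anticipatory).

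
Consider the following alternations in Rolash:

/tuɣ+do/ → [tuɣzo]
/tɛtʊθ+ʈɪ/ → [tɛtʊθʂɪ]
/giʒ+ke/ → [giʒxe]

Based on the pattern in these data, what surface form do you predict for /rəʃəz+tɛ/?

[rəʃəzsɛ]

The data show progressive manner assimilation: /d/ → [z] after /ɣ/; /ʈ/ → [ʂ] after /θ/; /k/ → [x] after /ʒ/. In each pair only manner changes, matching the preceding consonant, while place and voice stay constant.
The rule targets /t/ (voiceless alveolar stop), which sits after the trigger /z/ (fricative).
Changing only its manner to fricative gives [s] — the voiceless alveolar fricative.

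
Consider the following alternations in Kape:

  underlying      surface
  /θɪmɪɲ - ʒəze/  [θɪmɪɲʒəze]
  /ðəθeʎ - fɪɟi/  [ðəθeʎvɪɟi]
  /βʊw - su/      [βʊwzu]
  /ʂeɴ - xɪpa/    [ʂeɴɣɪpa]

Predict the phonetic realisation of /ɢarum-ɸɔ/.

[ɢarumβɔ]

The data show progressive voicing assimilation: /f/ → [v] after /ʎ/; /s/ → [z] after /w/; /x/ → [ɣ] after /ɴ/. In each pair only voicing changes, matching the preceding consonant, while place and manner stay constant.
Nothing changes in [θɪmɪɲʒəze]: there the adjacent consonants already agree in voicing (/ʒ/ and /ɲ/ are both voiced), so this form is consistent with the same rule.
The rule targets /ɸ/ (voiceless bilabial fricative), which sits after the trigger /m/ (voiced).
Changing only its voicing to voiced gives [β] — the voiced bilabial fricative.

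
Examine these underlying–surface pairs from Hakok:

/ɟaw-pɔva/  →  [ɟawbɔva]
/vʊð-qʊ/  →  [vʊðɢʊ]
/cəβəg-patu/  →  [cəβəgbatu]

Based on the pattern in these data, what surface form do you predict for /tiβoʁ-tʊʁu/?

The data show progressive voicing assimilation: /p/ → [b] after /w/; /q/ → [ɢ] after /ð/; /p/ → [b] after /g/. In each pair only voicing changes, matching the preceding consonant, while place and manner stay constant.
/t/ is a voiceless alveolar stop. The preceding trigger /ʁ/ is voiced, so /t/ must become voiced as well.
The voiced alveolar stop is [d], so /t/ → [d].

[tiβoʁdʊʁu]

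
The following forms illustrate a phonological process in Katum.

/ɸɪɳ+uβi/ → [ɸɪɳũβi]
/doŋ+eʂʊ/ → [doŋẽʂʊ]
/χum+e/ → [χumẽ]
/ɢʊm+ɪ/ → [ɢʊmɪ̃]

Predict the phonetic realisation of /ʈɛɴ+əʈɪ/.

The data show progressive nasality assimilation (vowel nasalisation): /u/ → [ũ] after /ɳ/; /e/ → [ẽ] after /ŋ/; /e/ → [ẽ] after /m/; /ɪ/ → [ɪ̃] after /m/ — a vowel is nasalised by an immediately preceding nasal consonant.
/ə/ sits next to the nasal /ɴ/ and is therefore nasalised to [ə̃].

[ʈɛɴə̃ʈɪ]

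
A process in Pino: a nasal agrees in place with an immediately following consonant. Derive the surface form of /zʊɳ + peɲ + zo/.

/ɳ/ is a voiced retroflex nasal. The following trigger /p/ is bilabial, so /ɳ/ must become bilabial as well.
A voiced bilabial nasal is [m], so the surface segment is [m].
The same rule applies at the second boundary: /ɲ/ → [n] next to /z/.

[zʊmpenzo]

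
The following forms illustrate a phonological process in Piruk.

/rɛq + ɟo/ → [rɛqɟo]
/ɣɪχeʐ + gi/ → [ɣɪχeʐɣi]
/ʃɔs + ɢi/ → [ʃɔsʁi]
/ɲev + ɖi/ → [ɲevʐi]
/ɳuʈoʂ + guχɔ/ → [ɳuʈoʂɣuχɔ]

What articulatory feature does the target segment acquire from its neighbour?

Comparing underlying and surface forms, /g/ → [ɣ] is the alternation; the neighbouring /ʐ/ is constant.
The change stop → fricative matches the manner of the preceding /ʐ/, identifying this as manner assimilation.
The other alternating forms pattern the same way: /ɢ/ → [ʁ] after /s/ (stop → fricative, matching a fricative); /ɖ/ → [ʐ] after /v/ (stop → fricative, matching a fricative); /g/ → [ɣ] after /ʂ/ (stop → fricative, matching a fricative) — only manner changes, and always toward the preceding segment.
Nothing changes in [rɛqɟo]: there the adjacent consonants already agree in manner (/ɟ/ and /q/ are both stops), so this form is consistent with the same rule.

manner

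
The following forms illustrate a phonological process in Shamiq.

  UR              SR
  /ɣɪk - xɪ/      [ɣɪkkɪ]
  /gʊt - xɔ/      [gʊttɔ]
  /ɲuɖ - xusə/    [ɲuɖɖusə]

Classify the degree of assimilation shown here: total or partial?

Comparing underlying and surface forms, /x/ → [t] is the alternation; the neighbouring /t/ is constant.
The output [t] is identical to the trigger /t/ — every feature (place, manner, voicing) has been copied — so this is total assimilation.
The remaining alternations confirm this: /x/ → [k] after /k/; /x/ → [ɖ] after /ɖ/ — in each case the output is a copy of the preceding consonant.

total assimilation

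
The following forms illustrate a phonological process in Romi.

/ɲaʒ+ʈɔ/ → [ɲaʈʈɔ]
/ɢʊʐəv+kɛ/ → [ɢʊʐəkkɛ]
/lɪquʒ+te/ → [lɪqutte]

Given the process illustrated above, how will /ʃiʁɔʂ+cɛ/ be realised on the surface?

The data show regressive total assimilation (/ʒ/ → [ʈ] before /ʈ/; /v/ → [k] before /k/; /ʒ/ → [t] before /t/): in every case the target segment becomes identical to its following neighbour, copying more than a single feature.
/ʂ/ is the segment targeted by the rule; it sits immediately before /c/, so it assimilates completely and surfaces as [c].

[ʃiʁɔccɛ]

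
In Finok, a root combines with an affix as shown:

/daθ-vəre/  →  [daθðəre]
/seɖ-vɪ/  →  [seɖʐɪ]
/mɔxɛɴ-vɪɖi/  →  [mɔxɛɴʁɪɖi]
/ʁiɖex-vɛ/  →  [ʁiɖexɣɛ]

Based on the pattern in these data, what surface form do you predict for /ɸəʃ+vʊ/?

[ɸəʃʒʊ]

The data show progressive place assimilation: /v/ → [ð] after /θ/; /v/ → [ʐ] after /ɖ/; /v/ → [ʁ] after /ɴ/; /v/ → [ɣ] after /x/. In each pair only place changes, matching the preceding consonant, while manner and voice stay constant.
/v/ is a voiced labiodental fricative. The preceding trigger /ʃ/ is postalveolar, so /v/ must become postalveolar as well.
A voiced postalveolar fricative is [ʒ], so the surface segment is [ʒ].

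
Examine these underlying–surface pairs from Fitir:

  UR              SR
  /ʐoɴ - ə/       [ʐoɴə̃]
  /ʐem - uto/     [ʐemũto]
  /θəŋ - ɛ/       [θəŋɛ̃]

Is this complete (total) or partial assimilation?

partial assimilation

The vowel /ə/ surfaces as nasalised [ə̃] next to the preceding nasal /ɴ/ — it has acquired the [+nasal] feature of its neighbour.
The other forms show the same pattern: /u/ → [ũ] after /m/; /ɛ/ → [ɛ̃] after /ŋ/ — each time a vowel is nasalised next to a preceding nasal.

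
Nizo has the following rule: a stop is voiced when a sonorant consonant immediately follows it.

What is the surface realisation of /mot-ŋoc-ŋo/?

/t/ is a voiceless alveolar stop. The following trigger /ŋ/ is voiced, so /t/ must become voiced as well.
The voiced alveolar stop is [d], so /t/ → [d].
At the second juncture, /c/ likewise becomes [ɟ] adjacent to /ŋ/.

[modŋoɟŋo]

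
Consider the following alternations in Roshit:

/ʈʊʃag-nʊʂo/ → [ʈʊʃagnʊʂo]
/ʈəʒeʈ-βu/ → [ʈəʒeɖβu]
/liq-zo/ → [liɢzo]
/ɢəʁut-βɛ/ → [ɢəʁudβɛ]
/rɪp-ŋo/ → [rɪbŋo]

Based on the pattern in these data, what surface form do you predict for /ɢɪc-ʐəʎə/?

[ɢɪɟʐəʎə]

The data show regressive voicing assimilation: /ʈ/ → [ɖ] before /β/; /q/ → [ɢ] before /z/; /t/ → [d] before /β/; /p/ → [b] before /ŋ/. In each pair only voicing changes, matching the following consonant, while place and manner stay constant.
Nothing changes in [ʈʊʃagnʊʂo]: there the adjacent consonants already agree in voicing (/g/ and /n/ are both voiced), so this form is consistent with the same rule.
The rule targets /c/ (voiceless palatal stop), which sits before the trigger /ʐ/ (voiced).
A voiced palatal stop is [ɟ], so the surface segment is [ɟ].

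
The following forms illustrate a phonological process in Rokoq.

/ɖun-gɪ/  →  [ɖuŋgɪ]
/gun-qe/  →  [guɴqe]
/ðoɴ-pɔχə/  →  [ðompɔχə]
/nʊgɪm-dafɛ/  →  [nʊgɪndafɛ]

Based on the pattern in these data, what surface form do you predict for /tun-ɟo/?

The data show regressive place assimilation: /n/ → [ŋ] before /g/; /n/ → [ɴ] before /q/; /ɴ/ → [m] before /p/; /m/ → [n] before /d/. In each pair only place changes, matching the following consonant, while manner and voice stay constant.
The rule targets /n/ (voiced alveolar nasal), which sits before the trigger /ɟ/ (palatal).
The voiced palatal nasal is [ɲ], so /n/ → [ɲ].

[tuɲɟo]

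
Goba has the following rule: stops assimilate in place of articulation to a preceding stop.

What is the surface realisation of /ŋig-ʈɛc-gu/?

[ŋigkɛcɟu]

/ʈ/ is a voiceless retroflex stop. The preceding trigger /g/ is velar, so /ʈ/ must become velar as well.
A voiceless velar stop is [k], so the surface segment is [k].
At the second juncture, /g/ likewise becomes [ɟ] adjacent to /c/.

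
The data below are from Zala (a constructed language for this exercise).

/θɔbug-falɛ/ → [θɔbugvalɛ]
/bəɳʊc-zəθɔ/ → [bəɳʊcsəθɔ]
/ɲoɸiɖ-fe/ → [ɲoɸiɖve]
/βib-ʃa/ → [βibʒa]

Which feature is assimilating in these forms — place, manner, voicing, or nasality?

voicing

Comparing underlying and surface forms, /f/ → [v] is the alternation; the neighbouring /g/ is constant.
/f/ is voiceless while /g/ is voiced; the output [v] is voiced, matching the trigger — so the feature that spreads is voicing.
The other alternating forms pattern the same way: /z/ → [s] after /c/ (voiced → voiceless, matching voiceless); /f/ → [v] after /ɖ/ (voiceless → voiced, matching voiced); /ʃ/ → [ʒ] after /b/ (voiceless → voiced, matching voiced) — only voicing changes, and always toward the preceding segment.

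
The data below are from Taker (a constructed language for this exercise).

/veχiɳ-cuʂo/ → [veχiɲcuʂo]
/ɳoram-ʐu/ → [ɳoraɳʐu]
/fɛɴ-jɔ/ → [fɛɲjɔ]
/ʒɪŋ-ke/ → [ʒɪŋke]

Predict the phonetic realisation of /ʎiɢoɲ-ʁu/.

The data show regressive place assimilation: /ɳ/ → [ɲ] before /c/; /m/ → [ɳ] before /ʐ/; /ɴ/ → [ɲ] before /j/. In each pair only place changes, matching the following consonant, while manner and voice stay constant.
No alternation appears in [ʒɪŋke]: there the adjacent consonants already agree in place (/ŋ/ and /k/ are both velar), so this form is consistent with the same rule.
The rule targets /ɲ/ (voiced palatal nasal), which sits before the trigger /ʁ/ (uvular).
A voiced uvular nasal is [ɴ], so the surface segment is [ɴ].

[ʎiɢoɴʁu]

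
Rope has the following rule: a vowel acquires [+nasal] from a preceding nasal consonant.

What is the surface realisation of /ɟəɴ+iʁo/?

[ɟəɴĩʁo]

/i/ sits next to the nasal /ɴ/ and is therefore nasalised to [ĩ].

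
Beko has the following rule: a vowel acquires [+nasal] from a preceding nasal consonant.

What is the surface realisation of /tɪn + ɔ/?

The vowel /ɔ/ is adjacent to the preceding nasal /n/, so it acquires [+nasal] and surfaces as [ɔ̃].

[tɪnɔ̃]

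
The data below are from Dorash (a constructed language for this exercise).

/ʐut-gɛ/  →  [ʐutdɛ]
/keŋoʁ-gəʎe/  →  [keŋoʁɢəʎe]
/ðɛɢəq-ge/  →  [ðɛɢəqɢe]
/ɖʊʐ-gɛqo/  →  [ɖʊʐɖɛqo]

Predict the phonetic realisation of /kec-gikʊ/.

[kecɟikʊ]

The data show progressive place assimilation: /g/ → [d] after /t/; /g/ → [ɢ] after /ʁ/; /g/ → [ɢ] after /q/; /g/ → [ɖ] after /ʐ/. In each pair only place changes, matching the preceding consonant, while manner and voice stay constant.
/g/ is a voiced velar stop. The preceding trigger /c/ is palatal, so /g/ must become palatal as well.
A voiced palatal stop is [ɟ], so the surface segment is [ɟ].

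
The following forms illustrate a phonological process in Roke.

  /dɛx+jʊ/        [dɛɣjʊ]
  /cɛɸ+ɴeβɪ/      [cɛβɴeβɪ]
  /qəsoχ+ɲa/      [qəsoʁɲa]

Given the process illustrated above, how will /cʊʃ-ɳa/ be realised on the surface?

[cʊʒɳa]

The data show regressive voicing assimilation: /x/ → [ɣ] before /j/; /ɸ/ → [β] before /ɴ/; /χ/ → [ʁ] before /ɲ/. In each pair only voicing changes, matching the following consonant, while place and manner stay constant.
/ʃ/ is a voiceless postalveolar fricative. The following trigger /ɳ/ is voiced, so /ʃ/ must become voiced as well.
A voiced postalveolar fricative is [ʒ], so the surface segment is [ʒ].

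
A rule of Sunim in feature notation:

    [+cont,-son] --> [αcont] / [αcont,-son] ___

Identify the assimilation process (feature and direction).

progressive manner assimilation

The shared variable α links the value of [cont] on the target to that of the neighbouring obstruent. [cont] distinguishes stops from fricatives — a manner-of-articulation feature — so this is manner assimilation.
The conditioning segment sits to the left of the focus bar, meaning the trigger precedes the segment that changes — progressive assimilation.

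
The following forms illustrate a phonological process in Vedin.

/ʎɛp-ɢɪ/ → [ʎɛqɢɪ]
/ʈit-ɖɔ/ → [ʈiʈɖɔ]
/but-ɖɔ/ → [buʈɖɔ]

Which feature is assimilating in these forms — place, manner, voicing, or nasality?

Underlying /p/ is realised as [q] next to /ɢ/; /ɢ/ itself does not change.
/p/ is bilabial while /ɢ/ is uvular; the output [q] is uvular, matching the trigger — so the feature that spreads is place.
Checking the remaining alternation: /t/ → [ʈ] before /ɖ/ (alveolar → retroflex, matching retroflex) — only place changes, and always toward the following segment.

place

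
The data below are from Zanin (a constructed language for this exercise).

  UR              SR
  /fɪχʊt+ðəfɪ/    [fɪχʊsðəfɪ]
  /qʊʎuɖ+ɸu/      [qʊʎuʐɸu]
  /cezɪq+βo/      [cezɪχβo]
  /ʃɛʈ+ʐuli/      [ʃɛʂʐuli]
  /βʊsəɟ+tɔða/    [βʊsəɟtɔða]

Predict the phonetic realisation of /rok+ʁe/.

The data show regressive manner assimilation: /t/ → [s] before /ð/; /ɖ/ → [ʐ] before /ɸ/; /q/ → [χ] before /β/; /ʈ/ → [ʂ] before /ʐ/. In each pair only manner changes, matching the following consonant, while place and voice stay constant.
No alternation appears in [βʊsəɟtɔða]: there the adjacent consonants already agree in manner (/ɟ/ and /t/ are both stops), so this form is consistent with the same rule.
The rule targets /k/ (voiceless velar stop), which sits before the trigger /ʁ/ (fricative).
Changing only its manner to fricative gives [x] — the voiceless velar fricative.

[roxʁe]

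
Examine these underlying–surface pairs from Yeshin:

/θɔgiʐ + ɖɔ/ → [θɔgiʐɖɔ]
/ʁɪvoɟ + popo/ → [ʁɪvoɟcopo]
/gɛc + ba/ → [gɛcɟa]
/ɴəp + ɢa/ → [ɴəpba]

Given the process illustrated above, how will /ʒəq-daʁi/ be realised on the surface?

[ʒəqɢaʁi]

The data show progressive place assimilation: /p/ → [c] after /ɟ/; /b/ → [ɟ] after /c/; /ɢ/ → [b] after /p/. In each pair only place changes, matching the preceding consonant, while manner and voice stay constant.
No alternation appears in [θɔgiʐɖɔ]: there the adjacent consonants already agree in place (/ɖ/ and /ʐ/ are both retroflex), so this form is consistent with the same rule.
/d/ is a voiced alveolar stop. The preceding trigger /q/ is uvular, so /d/ must become uvular as well.
The voiced uvular stop is [ɢ], so /d/ → [ɢ].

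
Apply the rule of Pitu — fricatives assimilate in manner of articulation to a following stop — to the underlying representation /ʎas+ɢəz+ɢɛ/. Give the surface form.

/s/ is a voiceless alveolar fricative. The following trigger /ɢ/ is a stop, so /s/ must become a stop as well.
Changing only its manner to stop gives [t] — the voiceless alveolar stop.
At the second juncture, /z/ likewise becomes [d] adjacent to /ɢ/.

[ʎatɢədɢɛ]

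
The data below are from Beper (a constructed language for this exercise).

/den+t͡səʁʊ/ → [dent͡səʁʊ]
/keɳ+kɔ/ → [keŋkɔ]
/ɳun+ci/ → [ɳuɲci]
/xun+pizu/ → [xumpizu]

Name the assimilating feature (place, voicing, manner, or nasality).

place

The segment that alternates is /ɳ/, which surfaces as [ŋ] when adjacent to /k/.
The change retroflex → velar matches the place of the following /k/, identifying this as place assimilation.
The same holds elsewhere in the data: /n/ → [ɲ] before /c/ (alveolar → palatal, matching palatal); /n/ → [m] before /p/ (alveolar → bilabial, matching bilabial) — only place changes, and always toward the following segment.
No alternation appears in [dent͡səʁʊ]: there the adjacent consonants already agree in place (/n/ and /t͡s/ are both alveolar), so this form is consistent with the same rule.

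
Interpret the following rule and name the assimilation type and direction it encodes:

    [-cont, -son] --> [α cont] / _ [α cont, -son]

regressive manner assimilation

The shared variable α links the value of [cont] on the target to that of the neighbouring obstruent. [cont] distinguishes stops from fricatives — a manner-of-articulation feature — so this is manner assimilation.
Since the environment is written after the underscore, the trigger follows the target; the direction is regressive.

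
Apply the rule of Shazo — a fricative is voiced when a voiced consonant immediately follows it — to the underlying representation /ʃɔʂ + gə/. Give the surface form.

/ʂ/ is a voiceless retroflex fricative. The following trigger /g/ is voiced, so /ʂ/ must become voiced as well.
Changing only its voicing to voiced gives [ʐ] — the voiced retroflex fricative.

[ʃɔʐgə]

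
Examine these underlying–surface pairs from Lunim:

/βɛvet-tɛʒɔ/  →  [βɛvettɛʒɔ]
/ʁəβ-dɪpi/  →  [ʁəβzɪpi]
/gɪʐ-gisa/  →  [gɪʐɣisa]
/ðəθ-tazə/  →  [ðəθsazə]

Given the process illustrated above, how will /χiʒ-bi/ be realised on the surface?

The data show progressive manner assimilation: /d/ → [z] after /β/; /g/ → [ɣ] after /ʐ/; /t/ → [s] after /θ/. In each pair only manner changes, matching the preceding consonant, while place and voice stay constant.
Nothing changes in [βɛvettɛʒɔ]: there the adjacent consonants already agree in manner (/t/ and /t/ are both stops), so this form is consistent with the same rule.
The rule targets /b/ (voiced bilabial stop), which sits after the trigger /ʒ/ (fricative).
Changing only its manner to fricative gives [β] — the voiced bilabial fricative.

[χiʒβi]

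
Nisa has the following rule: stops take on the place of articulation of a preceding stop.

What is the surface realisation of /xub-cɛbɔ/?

The rule targets /c/ (voiceless palatal stop), which sits after the trigger /b/ (bilabial).
A voiceless bilabial stop is [p], so the surface segment is [p].

[xubpɛbɔ]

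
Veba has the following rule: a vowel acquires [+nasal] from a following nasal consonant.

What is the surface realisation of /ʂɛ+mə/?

/ɛ/ sits next to the nasal /m/ and is therefore nasalised to [ɛ̃].

[ʂɛ̃mə]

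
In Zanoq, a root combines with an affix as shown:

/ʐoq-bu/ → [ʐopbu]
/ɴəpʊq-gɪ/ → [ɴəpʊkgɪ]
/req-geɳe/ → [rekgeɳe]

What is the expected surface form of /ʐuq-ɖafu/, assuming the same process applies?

The data show regressive place assimilation: /q/ → [p] before /b/; /q/ → [k] before /g/. In each pair only place changes, matching the following consonant, while manner and voice stay constant.
The rule targets /q/ (voiceless uvular stop), which sits before the trigger /ɖ/ (retroflex).
A voiceless retroflex stop is [ʈ], so the surface segment is [ʈ].

[ʐuʈɖafu]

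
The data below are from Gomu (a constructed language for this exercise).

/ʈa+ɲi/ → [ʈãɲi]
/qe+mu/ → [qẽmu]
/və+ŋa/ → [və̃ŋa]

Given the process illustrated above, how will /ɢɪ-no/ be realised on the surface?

[ɢɪ̃no]

The data show regressive nasality assimilation (vowel nasalisation): /a/ → [ã] before /ɲ/; /e/ → [ẽ] before /m/; /ə/ → [ə̃] before /ŋ/ — a vowel is nasalised by an immediately following nasal consonant.
The vowel /ɪ/ is adjacent to the following nasal /n/, so it acquires [+nasal] and surfaces as [ɪ̃].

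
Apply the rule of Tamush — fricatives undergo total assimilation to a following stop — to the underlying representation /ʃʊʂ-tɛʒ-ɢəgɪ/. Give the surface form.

[ʃʊttɛɢɢəgɪ]

/ʂ/ is the segment targeted by the rule; it sits immediately before /t/, so it assimilates completely and surfaces as [t].
The same rule applies at the second boundary: /ʒ/ → [ɢ] next to /ɢ/.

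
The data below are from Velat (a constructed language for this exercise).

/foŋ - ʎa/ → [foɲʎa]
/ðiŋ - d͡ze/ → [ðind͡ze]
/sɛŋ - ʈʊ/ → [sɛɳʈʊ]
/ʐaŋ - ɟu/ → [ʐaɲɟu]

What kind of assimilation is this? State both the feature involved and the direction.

The segment that alternates is /ŋ/, which surfaces as [ɲ] when adjacent to /ʎ/.
/ŋ/ is velar while /ʎ/ is palatal; the output [ɲ] is palatal, matching the trigger — so the feature that spreads is place.
Manner and voice are unchanged, so the assimilation is partial, not total.
The same holds elsewhere in the data: /ŋ/ → [n] before /d͡z/ (velar → alveolar, matching alveolar); /ŋ/ → [ɳ] before /ʈ/ (velar → retroflex, matching retroflex); /ŋ/ → [ɲ] before /ɟ/ (velar → palatal, matching palatal) — only place changes, and always toward the following segment.
Since the segment that changes precedes the conditioning segment, the assimilation is regressive.

regressive place assimilation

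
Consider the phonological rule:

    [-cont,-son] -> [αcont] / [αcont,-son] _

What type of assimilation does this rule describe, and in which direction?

The rule copies [cont] (continuancy) from the environment onto the target stops; since [±cont] encodes the stop/fricative manner contrast, the assimilating dimension is manner.
The conditioning segment sits to the left of the focus bar, meaning the trigger precedes the segment that changes — progressive assimilation.

progressive manner assimilation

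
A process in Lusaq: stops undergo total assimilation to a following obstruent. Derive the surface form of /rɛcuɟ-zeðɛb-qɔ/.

/ɟ/ is the segment targeted by the rule; it sits immediately before /z/, so it assimilates completely and surfaces as [z].
The same rule applies at the second boundary: /b/ → [q] next to /q/.

[rɛcuzzeðɛqqɔ]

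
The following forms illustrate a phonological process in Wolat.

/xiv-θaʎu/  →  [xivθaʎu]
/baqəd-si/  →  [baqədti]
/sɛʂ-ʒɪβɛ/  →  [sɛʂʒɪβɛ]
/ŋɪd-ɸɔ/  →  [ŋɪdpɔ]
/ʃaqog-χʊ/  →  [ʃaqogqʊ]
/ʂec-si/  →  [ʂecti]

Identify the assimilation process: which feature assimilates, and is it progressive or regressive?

Comparing underlying and surface forms, /s/ → [t] is the alternation; the neighbouring /d/ is constant.
The change fricative → stop matches the manner of the preceding /d/, identifying this as manner assimilation.
Place and voice are unchanged, so the assimilation is partial, not total.
Checking the remaining alternations: /ɸ/ → [p] after /d/ (fricative → stop, matching a stop); /χ/ → [q] after /g/ (fricative → stop, matching a stop); /s/ → [t] after /c/ (fricative → stop, matching a stop) — only manner changes, and always toward the preceding segment.
No alternation appears in [xivθaʎu], [sɛʂʒɪβɛ]: there the adjacent consonants already agree in manner (/θ/ and /v/ are both fricatives; /ʒ/ and /ʂ/ are both fricatives), so these forms are consistent with the same rule.
The trigger is the preceding segment, so the direction is progressive (perseverative).

progressive manner assimilation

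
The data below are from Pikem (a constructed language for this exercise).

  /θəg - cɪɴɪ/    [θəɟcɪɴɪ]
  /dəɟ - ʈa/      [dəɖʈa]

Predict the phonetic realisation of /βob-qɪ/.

[βoɢqɪ]

The data show regressive place assimilation: /g/ → [ɟ] before /c/; /ɟ/ → [ɖ] before /ʈ/. In each pair only place changes, matching the following consonant, while manner and voice stay constant.
/b/ is a voiced bilabial stop. The following trigger /q/ is uvular, so /b/ must become uvular as well.
A voiced uvular stop is [ɢ], so the surface segment is [ɢ].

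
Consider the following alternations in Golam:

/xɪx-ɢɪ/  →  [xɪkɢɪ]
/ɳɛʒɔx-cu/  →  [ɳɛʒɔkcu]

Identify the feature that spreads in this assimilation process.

manner

The segment that alternates is /x/, which surfaces as [k] when adjacent to /ɢ/.
The change fricative → stop matches the manner of the following /ɢ/, identifying this as manner assimilation.
Checking the remaining alternation: /x/ → [k] before /c/ (fricative → stop, matching a stop) — only manner changes, and always toward the following segment.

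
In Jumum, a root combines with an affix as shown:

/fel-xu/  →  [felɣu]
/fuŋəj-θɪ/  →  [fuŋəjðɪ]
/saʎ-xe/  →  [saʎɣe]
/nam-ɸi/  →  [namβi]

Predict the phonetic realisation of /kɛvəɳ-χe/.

[kɛvəɳʁe]

The data show progressive voicing assimilation: /x/ → [ɣ] after /l/; /θ/ → [ð] after /j/; /x/ → [ɣ] after /ʎ/; /ɸ/ → [β] after /m/. In each pair only voicing changes, matching the preceding consonant, while place and manner stay constant.
/χ/ is a voiceless uvular fricative. The preceding trigger /ɳ/ is voiced, so /χ/ must become voiced as well.
Changing only its voicing to voiced gives [ʁ] — the voiced uvular fricative.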